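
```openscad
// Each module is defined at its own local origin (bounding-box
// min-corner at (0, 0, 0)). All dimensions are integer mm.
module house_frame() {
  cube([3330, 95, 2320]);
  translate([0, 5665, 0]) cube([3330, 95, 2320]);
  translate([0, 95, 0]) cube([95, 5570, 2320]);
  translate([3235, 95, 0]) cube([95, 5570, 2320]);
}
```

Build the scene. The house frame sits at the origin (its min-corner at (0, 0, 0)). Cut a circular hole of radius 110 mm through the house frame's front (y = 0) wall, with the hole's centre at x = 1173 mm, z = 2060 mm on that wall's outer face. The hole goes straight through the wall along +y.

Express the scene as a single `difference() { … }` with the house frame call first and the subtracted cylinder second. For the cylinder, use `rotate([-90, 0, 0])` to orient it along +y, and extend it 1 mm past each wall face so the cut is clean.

difference() {
  house_frame();
  translate([1173, -1, 2060]) rotate([-90, 0, 0]) cylinder(h = 97, r = 110);
}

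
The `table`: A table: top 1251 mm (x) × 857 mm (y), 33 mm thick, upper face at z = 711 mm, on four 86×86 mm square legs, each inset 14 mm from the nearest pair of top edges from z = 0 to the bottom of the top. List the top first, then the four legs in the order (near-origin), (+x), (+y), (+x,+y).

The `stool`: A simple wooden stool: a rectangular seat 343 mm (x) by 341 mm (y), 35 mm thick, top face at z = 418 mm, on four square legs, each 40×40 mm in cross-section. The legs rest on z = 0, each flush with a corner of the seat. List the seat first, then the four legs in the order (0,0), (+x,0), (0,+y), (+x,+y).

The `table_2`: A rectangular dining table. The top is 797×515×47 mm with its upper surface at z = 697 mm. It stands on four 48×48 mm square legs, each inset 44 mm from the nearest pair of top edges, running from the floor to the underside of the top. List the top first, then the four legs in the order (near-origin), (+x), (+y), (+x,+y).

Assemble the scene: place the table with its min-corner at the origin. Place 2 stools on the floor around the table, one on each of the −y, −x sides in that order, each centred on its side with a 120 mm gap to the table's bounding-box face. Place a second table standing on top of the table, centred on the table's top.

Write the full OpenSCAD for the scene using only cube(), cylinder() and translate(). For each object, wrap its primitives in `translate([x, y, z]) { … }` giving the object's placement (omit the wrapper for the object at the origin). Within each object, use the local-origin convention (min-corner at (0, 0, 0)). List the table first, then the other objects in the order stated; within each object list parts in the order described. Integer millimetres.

translate([0, 0, 678]) cube([1251, 857, 33]);
translate([14, 14, 0]) cube([86, 86, 678]);
translate([1151, 14, 0]) cube([86, 86, 678]);
translate([14, 757, 0]) cube([86, 86, 678]);
translate([1151, 757, 0]) cube([86, 86, 678]);
translate([454, -461, 0]) {
  translate([0, 0, 383]) cube([343, 341, 35]);
  cube([40, 40, 383]);
  translate([303, 0, 0]) cube([40, 40, 383]);
  translate([0, 301, 0]) cube([40, 40, 383]);
  translate([303, 301, 0]) cube([40, 40, 383]);
}
translate([-463, 258, 0]) {
  translate([0, 0, 383]) cube([343, 341, 35]);
  cube([40, 40, 383]);
  translate([303, 0, 0]) cube([40, 40, 383]);
  translate([0, 301, 0]) cube([40, 40, 383]);
  translate([303, 301, 0]) cube([40, 40, 383]);
}
translate([227, 171, 711]) {
  translate([0, 0, 650]) cube([797, 515, 47]);
  translate([44, 44, 0]) cube([48, 48, 650]);
  translate([705, 44, 0]) cube([48, 48, 650]);
  translate([44, 423, 0]) cube([48, 48, 650]);
  translate([705, 423, 0]) cube([48, 48, 650]);
}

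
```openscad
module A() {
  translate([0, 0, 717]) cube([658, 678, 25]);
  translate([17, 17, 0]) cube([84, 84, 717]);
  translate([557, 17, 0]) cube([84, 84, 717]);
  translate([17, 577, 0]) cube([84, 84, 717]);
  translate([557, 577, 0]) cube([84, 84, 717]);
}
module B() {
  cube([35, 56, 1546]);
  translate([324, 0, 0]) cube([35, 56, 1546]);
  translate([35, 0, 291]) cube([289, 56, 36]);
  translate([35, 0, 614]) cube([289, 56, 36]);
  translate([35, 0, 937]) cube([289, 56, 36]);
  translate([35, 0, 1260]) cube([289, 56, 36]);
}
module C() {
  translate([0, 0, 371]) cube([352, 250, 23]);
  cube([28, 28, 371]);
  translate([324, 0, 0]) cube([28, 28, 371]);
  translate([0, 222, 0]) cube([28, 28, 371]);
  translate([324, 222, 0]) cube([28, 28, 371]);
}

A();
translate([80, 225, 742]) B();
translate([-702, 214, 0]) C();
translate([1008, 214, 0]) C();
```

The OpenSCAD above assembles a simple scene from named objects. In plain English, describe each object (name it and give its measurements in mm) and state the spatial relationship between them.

A is a rectangular dining table. The top is 658×678×25 mm with its upper surface at z = 742 mm. It stands on four 84×84 mm square legs, each inset 17 mm from the nearest pair of top edges, running from the floor to the underside of the top.

B is a straight ladder. Two 35×56 mm vertical rails, 1546 mm tall, stand 359 mm apart (outside-to-outside) with their front faces coplanar on the −y side. 4 rungs, each 56 mm deep and 36 mm tall, span between the inner faces of the rails, front faces flush with the rails. The lowest rung's underside is at z = 291 mm and rungs are spaced 323 mm apart (underside to underside).

C is a simple wooden stool: a rectangular seat 352 mm (x) by 250 mm (y), 23 mm thick, top face at z = 394 mm, on four square legs, each 28×28 mm in cross-section. The legs rest on z = 0, each flush with a corner of the seat.

The ladder is on top of the table. Two stools sit around the table at the −x, +x sides.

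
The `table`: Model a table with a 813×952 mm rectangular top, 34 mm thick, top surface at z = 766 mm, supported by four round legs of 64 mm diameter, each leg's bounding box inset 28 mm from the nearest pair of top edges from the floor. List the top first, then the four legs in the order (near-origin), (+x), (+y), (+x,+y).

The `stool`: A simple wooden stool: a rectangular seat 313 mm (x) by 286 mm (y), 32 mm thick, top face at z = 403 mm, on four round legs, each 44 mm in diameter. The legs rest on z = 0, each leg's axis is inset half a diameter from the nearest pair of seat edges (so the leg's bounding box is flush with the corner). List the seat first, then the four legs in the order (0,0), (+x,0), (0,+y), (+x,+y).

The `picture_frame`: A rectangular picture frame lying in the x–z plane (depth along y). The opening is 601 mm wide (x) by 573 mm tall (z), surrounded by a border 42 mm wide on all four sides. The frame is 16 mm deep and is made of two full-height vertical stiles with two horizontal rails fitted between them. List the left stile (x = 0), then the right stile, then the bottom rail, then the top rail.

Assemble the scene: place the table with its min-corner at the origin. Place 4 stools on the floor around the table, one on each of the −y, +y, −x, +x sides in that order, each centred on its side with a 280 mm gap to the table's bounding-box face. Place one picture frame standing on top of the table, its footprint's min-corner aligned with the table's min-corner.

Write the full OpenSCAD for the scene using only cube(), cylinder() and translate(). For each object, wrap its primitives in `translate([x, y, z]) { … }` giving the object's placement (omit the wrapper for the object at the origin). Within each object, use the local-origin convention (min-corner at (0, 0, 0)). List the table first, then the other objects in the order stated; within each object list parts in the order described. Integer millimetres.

translate([0, 0, 732]) cube([813, 952, 34]);
translate([60, 60, 0]) cylinder(h = 732, r = 32);
translate([753, 60, 0]) cylinder(h = 732, r = 32);
translate([60, 892, 0]) cylinder(h = 732, r = 32);
translate([753, 892, 0]) cylinder(h = 732, r = 32);
translate([250, -566, 0]) {
  translate([0, 0, 371]) cube([313, 286, 32]);
  translate([22, 22, 0]) cylinder(h = 371, r = 22);
  translate([291, 22, 0]) cylinder(h = 371, r = 22);
  translate([22, 264, 0]) cylinder(h = 371, r = 22);
  translate([291, 264, 0]) cylinder(h = 371, r = 22);
}
translate([250, 1232, 0]) {
  translate([0, 0, 371]) cube([313, 286, 32]);
  translate([22, 22, 0]) cylinder(h = 371, r = 22);
  translate([291, 22, 0]) cylinder(h = 371, r = 22);
  translate([22, 264, 0]) cylinder(h = 371, r = 22);
  translate([291, 264, 0]) cylinder(h = 371, r = 22);
}
translate([-593, 333, 0]) {
  translate([0, 0, 371]) cube([313, 286, 32]);
  translate([22, 22, 0]) cylinder(h = 371, r = 22);
  translate([291, 22, 0]) cylinder(h = 371, r = 22);
  translate([22, 264, 0]) cylinder(h = 371, r = 22);
  translate([291, 264, 0]) cylinder(h = 371, r = 22);
}
translate([1093, 333, 0]) {
  translate([0, 0, 371]) cube([313, 286, 32]);
  translate([22, 22, 0]) cylinder(h = 371, r = 22);
  translate([291, 22, 0]) cylinder(h = 371, r = 22);
  translate([22, 264, 0]) cylinder(h = 371, r = 22);
  translate([291, 264, 0]) cylinder(h = 371, r = 22);
}
translate([0, 0, 766]) {
  cube([42, 16, 657]);
  translate([643, 0, 0]) cube([42, 16, 657]);
  translate([42, 0, 0]) cube([601, 16, 42]);
  translate([42, 0, 615]) cube([601, 16, 42]);
}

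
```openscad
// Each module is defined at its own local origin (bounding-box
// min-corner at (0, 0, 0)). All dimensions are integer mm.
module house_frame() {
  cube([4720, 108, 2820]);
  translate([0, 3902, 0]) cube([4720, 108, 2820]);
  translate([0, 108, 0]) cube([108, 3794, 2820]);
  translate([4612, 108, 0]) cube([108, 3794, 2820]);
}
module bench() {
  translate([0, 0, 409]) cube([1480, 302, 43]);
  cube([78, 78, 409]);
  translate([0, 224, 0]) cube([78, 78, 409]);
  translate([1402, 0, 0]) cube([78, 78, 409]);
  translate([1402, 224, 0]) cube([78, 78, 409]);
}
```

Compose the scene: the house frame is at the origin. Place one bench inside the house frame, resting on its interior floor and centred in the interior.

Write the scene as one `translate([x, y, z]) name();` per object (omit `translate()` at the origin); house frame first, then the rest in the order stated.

house_frame();
translate([1620, 1854, 0]) bench();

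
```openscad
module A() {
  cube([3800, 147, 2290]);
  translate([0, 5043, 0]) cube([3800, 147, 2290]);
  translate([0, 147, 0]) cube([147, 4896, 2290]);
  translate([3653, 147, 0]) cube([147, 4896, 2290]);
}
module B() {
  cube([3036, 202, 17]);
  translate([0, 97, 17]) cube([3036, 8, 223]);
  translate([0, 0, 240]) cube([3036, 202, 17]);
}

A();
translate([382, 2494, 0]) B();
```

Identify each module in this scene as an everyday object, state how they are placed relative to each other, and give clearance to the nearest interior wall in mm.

A is a house frame. B is an I-beam. The I-beam sits inside the house frame, centred. The clearance to the nearest interior wall is 235 mm.

Clearances: x = 235, y = 2347; minimum 235 mm.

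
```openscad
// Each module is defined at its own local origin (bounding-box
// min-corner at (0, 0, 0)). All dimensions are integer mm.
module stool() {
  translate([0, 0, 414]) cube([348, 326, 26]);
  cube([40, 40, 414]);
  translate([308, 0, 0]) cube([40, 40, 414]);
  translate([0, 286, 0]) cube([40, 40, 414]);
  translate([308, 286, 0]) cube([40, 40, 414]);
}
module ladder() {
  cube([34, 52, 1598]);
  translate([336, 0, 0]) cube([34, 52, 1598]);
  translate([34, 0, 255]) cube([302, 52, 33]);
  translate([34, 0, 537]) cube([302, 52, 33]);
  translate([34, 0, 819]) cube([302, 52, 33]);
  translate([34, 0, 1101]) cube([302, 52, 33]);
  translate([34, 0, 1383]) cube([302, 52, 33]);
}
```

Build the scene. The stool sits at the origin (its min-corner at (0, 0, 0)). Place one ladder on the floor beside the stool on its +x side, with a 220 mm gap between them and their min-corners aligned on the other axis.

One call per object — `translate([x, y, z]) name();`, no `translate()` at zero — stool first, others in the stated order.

stool();
translate([568, 0, 0]) ladder();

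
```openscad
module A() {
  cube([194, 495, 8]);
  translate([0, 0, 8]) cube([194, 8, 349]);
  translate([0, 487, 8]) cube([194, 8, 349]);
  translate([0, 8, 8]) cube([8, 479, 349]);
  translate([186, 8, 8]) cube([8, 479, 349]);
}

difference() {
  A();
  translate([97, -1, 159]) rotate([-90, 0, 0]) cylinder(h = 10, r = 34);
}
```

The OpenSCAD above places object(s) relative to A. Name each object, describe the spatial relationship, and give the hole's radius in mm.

The subtracted cylinder has r = 34 mm.

A is an open box. The open box has a circular hole through its front wall. The hole's radius is 34 mm.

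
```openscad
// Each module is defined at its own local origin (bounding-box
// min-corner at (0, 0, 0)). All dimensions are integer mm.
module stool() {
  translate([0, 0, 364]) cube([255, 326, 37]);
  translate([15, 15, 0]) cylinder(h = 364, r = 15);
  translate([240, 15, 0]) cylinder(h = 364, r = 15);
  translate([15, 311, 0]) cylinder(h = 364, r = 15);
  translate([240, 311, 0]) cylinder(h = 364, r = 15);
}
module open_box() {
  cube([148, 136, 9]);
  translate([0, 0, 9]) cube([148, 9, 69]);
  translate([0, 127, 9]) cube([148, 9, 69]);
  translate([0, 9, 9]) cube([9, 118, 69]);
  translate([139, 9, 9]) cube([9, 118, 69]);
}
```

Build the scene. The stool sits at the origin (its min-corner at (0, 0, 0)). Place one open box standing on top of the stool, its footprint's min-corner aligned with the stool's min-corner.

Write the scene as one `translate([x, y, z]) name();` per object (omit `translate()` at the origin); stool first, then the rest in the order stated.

stool();
translate([0, 0, 401]) open_box();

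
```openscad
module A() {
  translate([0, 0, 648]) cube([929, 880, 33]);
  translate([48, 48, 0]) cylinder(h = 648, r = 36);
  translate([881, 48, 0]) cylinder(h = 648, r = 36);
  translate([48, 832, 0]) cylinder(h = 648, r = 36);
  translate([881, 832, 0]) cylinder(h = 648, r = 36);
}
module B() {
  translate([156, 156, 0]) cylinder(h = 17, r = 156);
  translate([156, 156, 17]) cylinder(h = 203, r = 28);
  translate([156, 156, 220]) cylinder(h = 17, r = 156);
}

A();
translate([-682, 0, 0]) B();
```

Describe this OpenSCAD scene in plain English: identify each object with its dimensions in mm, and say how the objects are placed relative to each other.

A is a table: top 929 mm (x) × 880 mm (y), 33 mm thick, upper face at z = 681 mm, on four round legs of 72 mm diameter, each leg's bounding box inset 12 mm from the nearest pair of top edges, running from z = 0 to the bottom of the top.

B is a spool: two coaxial disc flanges of radius 156 mm and thickness 17 mm, joined by a core cylinder of radius 28 mm and height 203 mm. The lower flange rests on z = 0 and the three cylinders share a vertical axis.

The spool is on the floor beside the table on its −x side.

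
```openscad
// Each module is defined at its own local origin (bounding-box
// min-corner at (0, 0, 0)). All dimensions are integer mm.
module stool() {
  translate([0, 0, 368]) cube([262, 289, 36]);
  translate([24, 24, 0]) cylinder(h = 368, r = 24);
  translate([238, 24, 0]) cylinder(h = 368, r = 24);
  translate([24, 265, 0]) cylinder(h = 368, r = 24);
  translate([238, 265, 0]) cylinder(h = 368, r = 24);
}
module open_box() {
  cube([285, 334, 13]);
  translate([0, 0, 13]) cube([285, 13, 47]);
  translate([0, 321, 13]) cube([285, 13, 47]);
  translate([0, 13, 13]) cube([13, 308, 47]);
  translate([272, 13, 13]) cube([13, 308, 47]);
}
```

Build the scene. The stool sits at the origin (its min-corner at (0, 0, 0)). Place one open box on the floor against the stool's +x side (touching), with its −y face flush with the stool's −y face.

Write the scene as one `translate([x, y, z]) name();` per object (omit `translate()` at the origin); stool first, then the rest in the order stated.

stool();
translate([262, 0, 0]) open_box();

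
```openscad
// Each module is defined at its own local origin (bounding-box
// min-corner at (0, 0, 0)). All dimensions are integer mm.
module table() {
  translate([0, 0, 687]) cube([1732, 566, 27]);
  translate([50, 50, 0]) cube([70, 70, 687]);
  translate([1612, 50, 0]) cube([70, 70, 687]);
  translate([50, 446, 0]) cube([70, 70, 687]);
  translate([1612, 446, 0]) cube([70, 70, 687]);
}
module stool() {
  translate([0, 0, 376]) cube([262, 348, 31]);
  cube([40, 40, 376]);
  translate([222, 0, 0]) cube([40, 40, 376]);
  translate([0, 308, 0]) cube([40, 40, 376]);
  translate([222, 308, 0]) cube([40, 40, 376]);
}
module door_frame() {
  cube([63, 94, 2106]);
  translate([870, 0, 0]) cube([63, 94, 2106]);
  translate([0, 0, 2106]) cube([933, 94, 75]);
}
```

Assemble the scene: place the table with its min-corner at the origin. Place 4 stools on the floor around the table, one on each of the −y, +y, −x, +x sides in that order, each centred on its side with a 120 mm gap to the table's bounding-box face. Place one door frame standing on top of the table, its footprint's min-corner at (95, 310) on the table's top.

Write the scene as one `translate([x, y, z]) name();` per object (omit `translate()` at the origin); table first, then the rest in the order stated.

table();
translate([735, -468, 0]) stool();
translate([735, 686, 0]) stool();
translate([-382, 109, 0]) stool();
translate([1852, 109, 0]) stool();
translate([95, 310, 714]) door_frame();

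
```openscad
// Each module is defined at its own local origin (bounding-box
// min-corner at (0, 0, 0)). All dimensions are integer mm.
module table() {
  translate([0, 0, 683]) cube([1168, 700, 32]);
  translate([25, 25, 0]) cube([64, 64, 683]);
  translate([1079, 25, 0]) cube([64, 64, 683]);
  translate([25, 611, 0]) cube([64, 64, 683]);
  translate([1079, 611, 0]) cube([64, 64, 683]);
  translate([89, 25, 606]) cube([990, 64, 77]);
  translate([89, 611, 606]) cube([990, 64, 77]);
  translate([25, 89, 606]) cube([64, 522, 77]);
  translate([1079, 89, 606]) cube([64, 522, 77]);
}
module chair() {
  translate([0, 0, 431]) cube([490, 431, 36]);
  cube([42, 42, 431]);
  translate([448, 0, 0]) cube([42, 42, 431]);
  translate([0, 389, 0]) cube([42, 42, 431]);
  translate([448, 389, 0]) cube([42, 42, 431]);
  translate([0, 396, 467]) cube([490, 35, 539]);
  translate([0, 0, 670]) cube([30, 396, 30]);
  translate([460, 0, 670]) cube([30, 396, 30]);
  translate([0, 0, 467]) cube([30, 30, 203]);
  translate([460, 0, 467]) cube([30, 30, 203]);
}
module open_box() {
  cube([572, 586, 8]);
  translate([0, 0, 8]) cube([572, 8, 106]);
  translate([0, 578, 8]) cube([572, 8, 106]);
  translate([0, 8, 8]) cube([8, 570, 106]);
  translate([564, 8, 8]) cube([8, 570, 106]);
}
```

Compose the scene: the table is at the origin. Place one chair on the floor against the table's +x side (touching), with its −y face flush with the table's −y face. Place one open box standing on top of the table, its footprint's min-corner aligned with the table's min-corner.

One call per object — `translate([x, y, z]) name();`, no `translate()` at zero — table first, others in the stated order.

table();
translate([1168, 0, 0]) chair();
translate([0, 0, 715]) open_box();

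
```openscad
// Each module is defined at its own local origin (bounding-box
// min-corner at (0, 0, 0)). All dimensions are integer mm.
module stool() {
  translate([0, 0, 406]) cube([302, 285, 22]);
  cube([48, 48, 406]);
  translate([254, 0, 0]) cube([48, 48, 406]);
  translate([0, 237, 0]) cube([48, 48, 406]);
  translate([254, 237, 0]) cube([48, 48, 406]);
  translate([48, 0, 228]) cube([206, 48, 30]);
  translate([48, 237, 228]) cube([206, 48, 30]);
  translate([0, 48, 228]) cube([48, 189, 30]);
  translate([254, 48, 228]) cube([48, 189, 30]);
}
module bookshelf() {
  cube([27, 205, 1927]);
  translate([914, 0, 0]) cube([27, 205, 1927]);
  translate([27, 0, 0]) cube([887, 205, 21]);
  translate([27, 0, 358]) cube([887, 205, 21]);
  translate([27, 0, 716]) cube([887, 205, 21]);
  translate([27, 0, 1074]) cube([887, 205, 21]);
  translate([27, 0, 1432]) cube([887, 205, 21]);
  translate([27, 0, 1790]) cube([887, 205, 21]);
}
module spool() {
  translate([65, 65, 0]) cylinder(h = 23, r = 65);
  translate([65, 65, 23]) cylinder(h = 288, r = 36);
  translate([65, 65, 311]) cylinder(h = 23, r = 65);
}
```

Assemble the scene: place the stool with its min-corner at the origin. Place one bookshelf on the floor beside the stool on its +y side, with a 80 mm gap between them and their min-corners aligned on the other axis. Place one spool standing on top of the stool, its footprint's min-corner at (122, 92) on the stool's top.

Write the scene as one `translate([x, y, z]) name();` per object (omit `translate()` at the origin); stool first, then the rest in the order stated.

stool();
translate([0, 365, 0]) bookshelf();
translate([122, 92, 428]) spool();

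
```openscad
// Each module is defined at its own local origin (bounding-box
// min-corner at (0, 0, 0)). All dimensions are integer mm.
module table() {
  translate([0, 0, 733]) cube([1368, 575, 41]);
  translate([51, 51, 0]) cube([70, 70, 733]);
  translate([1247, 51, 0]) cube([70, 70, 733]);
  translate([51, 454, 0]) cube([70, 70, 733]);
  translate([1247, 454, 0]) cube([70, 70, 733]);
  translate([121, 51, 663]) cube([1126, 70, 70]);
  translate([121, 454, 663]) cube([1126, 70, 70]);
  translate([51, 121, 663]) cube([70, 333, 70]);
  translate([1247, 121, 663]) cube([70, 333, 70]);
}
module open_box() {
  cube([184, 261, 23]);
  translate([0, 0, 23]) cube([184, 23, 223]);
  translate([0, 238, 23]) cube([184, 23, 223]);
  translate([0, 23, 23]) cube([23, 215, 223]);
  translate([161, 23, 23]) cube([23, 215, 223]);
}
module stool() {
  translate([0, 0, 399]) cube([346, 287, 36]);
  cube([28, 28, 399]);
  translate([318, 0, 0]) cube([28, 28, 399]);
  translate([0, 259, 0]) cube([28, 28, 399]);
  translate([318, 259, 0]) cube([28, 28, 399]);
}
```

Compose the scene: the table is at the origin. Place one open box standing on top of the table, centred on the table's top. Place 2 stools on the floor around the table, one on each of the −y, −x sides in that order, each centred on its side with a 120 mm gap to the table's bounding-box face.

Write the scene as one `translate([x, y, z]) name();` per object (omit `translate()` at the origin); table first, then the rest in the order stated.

table();
translate([592, 157, 774]) open_box();
translate([511, -407, 0]) stool();
translate([-466, 144, 0]) stool();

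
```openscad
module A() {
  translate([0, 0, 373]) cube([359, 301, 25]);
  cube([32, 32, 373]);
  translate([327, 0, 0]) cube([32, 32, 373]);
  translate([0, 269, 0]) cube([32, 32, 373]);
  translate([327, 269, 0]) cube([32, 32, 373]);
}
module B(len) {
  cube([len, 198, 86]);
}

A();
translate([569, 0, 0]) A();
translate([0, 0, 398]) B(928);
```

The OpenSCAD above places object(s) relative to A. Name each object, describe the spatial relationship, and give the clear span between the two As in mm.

A is a stool. B is a beam. A beam spans the tops of two stools. The clear span between the two stools is 210 mm.

Second stool starts at x = 569; first ends at x = 359; clear span = 569 − 359 = 210 mm.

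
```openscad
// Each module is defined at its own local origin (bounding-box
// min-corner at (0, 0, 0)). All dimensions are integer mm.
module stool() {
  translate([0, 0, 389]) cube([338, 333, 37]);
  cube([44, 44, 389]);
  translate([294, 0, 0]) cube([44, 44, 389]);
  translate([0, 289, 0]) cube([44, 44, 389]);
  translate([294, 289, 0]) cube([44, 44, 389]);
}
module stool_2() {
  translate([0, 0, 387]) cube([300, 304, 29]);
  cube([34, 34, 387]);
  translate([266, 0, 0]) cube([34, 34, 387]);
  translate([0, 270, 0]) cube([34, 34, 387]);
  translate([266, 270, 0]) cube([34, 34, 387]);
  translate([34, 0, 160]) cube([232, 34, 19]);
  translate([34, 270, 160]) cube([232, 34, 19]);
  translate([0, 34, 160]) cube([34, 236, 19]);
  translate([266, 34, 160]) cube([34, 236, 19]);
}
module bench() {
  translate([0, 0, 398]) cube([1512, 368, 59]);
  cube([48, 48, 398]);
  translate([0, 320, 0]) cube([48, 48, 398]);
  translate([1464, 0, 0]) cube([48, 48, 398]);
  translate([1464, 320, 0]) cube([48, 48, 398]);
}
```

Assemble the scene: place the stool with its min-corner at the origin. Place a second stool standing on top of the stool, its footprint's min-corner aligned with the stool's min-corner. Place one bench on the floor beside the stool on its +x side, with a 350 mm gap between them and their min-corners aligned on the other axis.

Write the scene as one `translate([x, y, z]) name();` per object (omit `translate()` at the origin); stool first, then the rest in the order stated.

stool();
translate([0, 0, 426]) stool_2();
translate([688, 0, 0]) bench();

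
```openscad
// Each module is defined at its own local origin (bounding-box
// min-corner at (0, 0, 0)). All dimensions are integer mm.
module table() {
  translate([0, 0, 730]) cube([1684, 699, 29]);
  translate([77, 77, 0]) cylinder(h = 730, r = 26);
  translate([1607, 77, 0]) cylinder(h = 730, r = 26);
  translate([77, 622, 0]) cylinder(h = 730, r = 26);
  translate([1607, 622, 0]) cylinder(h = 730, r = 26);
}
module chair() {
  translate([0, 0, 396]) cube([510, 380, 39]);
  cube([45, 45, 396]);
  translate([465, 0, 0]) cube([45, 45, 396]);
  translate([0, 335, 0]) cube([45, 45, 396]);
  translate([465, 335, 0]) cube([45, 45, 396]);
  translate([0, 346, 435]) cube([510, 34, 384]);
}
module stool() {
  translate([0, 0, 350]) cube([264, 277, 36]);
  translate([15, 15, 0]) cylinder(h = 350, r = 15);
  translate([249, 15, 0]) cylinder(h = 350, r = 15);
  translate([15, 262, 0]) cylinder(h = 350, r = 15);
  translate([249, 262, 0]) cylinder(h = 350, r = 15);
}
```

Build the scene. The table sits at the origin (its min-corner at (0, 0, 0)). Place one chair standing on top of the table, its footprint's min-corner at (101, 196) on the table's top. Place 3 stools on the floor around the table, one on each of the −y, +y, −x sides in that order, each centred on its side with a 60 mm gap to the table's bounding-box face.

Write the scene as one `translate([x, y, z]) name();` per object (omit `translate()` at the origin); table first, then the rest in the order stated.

table();
translate([101, 196, 759]) chair();
translate([710, -337, 0]) stool();
translate([710, 759, 0]) stool();
translate([-324, 211, 0]) stool();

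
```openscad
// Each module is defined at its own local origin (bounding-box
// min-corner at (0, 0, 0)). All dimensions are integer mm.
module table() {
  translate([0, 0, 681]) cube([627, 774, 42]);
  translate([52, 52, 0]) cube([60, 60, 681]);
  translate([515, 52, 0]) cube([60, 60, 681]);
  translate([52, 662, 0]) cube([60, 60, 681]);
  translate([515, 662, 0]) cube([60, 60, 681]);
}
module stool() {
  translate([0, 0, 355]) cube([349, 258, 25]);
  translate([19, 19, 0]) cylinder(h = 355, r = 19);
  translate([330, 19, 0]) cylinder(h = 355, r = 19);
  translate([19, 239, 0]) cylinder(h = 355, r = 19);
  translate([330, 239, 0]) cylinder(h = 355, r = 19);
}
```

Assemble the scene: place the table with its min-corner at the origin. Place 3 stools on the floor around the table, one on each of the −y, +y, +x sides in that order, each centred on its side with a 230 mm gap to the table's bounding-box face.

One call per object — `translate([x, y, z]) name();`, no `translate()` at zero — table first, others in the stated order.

table();
translate([139, -488, 0]) stool();
translate([139, 1004, 0]) stool();
translate([857, 258, 0]) stool();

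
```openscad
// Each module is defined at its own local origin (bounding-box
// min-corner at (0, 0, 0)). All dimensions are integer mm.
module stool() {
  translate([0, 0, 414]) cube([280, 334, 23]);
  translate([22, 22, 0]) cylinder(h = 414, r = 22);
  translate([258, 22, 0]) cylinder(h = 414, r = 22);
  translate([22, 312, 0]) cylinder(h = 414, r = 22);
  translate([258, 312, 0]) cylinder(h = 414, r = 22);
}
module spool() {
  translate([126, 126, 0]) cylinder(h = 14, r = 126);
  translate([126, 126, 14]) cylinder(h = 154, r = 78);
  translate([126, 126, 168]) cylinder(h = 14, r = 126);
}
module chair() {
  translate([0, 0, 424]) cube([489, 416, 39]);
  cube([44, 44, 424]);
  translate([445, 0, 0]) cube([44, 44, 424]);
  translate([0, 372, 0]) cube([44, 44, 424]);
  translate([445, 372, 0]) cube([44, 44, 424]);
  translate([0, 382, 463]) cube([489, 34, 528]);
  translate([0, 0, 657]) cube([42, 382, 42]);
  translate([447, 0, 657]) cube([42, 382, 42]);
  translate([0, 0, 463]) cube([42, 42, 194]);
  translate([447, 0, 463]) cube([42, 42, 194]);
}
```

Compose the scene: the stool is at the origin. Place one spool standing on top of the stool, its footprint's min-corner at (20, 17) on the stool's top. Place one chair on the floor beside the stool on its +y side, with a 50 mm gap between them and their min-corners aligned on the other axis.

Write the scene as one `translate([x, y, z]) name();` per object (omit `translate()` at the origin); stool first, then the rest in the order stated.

stool();
translate([20, 17, 437]) spool();
translate([0, 384, 0]) chair();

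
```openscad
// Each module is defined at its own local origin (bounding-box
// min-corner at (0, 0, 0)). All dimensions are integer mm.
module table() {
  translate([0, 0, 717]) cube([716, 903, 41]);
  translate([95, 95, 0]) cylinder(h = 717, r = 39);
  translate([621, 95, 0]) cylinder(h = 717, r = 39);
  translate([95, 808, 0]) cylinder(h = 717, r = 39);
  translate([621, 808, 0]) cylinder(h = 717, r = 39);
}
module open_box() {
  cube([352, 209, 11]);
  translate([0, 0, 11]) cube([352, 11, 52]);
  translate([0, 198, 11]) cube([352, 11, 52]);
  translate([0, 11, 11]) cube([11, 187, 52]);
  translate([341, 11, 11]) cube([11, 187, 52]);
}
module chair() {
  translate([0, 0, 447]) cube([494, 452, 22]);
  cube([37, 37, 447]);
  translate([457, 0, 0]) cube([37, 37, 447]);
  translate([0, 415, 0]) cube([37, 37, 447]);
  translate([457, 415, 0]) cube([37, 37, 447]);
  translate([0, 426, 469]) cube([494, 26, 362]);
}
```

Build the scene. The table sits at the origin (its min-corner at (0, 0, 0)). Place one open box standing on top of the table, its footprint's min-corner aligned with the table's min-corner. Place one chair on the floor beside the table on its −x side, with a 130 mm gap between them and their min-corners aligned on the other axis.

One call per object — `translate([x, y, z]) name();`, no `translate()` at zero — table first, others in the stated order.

table();
translate([0, 0, 758]) open_box();
translate([-624, 0, 0]) chair();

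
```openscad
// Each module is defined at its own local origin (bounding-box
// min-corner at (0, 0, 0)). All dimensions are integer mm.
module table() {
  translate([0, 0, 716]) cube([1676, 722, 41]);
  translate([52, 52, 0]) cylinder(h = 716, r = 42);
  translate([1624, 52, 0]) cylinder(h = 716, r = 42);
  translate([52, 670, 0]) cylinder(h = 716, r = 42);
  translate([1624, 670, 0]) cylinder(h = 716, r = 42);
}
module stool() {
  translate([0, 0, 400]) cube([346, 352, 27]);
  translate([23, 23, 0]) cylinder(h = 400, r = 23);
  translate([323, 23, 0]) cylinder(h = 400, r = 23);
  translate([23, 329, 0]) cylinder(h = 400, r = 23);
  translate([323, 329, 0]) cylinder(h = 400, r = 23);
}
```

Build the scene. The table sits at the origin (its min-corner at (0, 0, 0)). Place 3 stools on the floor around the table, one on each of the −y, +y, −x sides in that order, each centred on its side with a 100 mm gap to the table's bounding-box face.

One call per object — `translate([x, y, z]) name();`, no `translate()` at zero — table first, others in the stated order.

table();
translate([665, -452, 0]) stool();
translate([665, 822, 0]) stool();
translate([-446, 185, 0]) stool();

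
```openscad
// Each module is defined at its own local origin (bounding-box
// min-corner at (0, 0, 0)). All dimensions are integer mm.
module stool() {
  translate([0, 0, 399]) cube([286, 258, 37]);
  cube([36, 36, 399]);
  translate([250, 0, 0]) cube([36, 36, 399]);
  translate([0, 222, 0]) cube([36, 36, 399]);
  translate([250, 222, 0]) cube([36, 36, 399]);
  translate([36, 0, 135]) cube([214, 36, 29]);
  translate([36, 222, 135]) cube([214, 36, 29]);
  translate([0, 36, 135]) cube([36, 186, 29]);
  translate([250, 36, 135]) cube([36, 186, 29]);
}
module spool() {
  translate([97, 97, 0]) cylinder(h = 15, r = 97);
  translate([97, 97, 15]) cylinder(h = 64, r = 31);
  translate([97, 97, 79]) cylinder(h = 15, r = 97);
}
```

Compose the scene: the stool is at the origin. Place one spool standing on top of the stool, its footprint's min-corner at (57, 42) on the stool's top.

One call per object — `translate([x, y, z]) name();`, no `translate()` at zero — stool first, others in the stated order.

stool();
translate([57, 42, 436]) spool();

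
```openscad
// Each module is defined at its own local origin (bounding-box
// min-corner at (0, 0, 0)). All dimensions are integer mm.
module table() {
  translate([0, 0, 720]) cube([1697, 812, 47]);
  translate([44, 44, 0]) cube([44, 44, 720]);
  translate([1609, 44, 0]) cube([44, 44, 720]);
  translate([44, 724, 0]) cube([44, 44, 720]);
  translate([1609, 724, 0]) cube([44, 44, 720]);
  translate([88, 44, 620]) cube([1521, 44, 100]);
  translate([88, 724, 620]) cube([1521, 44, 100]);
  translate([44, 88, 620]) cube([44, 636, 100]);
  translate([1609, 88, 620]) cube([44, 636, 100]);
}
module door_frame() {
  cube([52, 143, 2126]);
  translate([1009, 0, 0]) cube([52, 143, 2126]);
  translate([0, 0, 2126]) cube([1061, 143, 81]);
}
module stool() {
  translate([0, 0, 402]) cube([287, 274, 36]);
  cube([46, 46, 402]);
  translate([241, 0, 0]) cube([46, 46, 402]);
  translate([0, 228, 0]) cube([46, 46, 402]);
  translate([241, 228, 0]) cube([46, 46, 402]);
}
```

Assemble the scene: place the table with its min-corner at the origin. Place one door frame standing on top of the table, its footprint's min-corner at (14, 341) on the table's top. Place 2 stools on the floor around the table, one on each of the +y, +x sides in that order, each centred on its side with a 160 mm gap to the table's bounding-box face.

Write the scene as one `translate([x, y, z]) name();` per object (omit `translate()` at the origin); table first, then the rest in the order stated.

table();
translate([14, 341, 767]) door_frame();
translate([705, 972, 0]) stool();
translate([1857, 269, 0]) stool();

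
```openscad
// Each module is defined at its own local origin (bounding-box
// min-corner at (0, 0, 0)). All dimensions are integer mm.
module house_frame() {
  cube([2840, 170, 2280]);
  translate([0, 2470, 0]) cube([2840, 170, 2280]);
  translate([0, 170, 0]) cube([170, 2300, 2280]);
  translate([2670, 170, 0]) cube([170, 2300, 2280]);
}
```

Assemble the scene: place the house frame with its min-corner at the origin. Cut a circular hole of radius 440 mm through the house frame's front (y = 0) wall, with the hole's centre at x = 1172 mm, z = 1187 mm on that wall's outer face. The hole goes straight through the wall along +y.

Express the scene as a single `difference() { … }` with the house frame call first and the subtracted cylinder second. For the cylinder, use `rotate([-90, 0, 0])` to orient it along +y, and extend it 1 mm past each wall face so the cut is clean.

difference() {
  house_frame();
  translate([1172, -1, 1187]) rotate([-90, 0, 0]) cylinder(h = 172, r = 440);
}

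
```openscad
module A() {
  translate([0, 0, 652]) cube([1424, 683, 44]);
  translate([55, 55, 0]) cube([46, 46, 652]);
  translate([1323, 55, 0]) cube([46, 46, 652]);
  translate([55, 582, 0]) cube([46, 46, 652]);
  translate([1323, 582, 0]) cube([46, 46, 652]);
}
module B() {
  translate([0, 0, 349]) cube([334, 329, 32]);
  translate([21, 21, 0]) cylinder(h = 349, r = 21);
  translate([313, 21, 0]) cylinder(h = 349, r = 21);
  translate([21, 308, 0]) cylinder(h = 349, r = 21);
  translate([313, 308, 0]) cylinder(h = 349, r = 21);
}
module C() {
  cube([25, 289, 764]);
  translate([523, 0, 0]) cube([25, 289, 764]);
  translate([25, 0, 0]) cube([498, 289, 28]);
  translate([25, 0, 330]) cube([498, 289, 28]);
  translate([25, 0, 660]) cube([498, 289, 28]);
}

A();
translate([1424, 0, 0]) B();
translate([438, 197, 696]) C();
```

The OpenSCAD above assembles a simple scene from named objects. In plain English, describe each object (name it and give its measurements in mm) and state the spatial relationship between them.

A is a rectangular dining table. The top is 1424×683×44 mm with its upper surface at z = 696 mm. It stands on four 46×46 mm square legs, each inset 55 mm from the nearest pair of top edges, running from the floor to the underside of the top.

B is a four-legged stool. The seat is 334×329 mm, 32 mm thick, top at z = 381 mm. It stands on four round legs, each 42 mm in diameter, from z = 0 to the seat underside, each leg's axis is inset half a diameter from the nearest pair of seat edges (so the leg's bounding box is flush with the corner).

C is a bookshelf 548 mm wide overall, 289 mm deep and 764 mm tall. The two sides are 25 mm thick vertical panels. 3 horizontal shelves of 28 mm thickness span between the inner faces of the sides; the lowest shelf sits on the floor and shelves are stacked with a clear vertical gap of 302 mm between each pair.

The stool is against the table's +x side, with their −y faces flush. The bookshelf is on top of the table, centred.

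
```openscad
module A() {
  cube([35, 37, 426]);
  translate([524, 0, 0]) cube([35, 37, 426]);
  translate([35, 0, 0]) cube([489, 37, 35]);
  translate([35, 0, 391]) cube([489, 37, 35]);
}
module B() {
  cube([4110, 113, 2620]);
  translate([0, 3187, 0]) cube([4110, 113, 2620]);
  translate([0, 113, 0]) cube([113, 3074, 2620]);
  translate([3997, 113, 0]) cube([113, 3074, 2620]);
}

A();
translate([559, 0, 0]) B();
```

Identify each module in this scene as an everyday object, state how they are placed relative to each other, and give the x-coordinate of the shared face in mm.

A is a picture frame. B is a house frame. The house frame is against the picture frame's +x side, with their −y faces flush. The x-coordinate of the shared face is 559 mm.

The picture frame's +x face and the house frame's −x face are both at x = 559 mm.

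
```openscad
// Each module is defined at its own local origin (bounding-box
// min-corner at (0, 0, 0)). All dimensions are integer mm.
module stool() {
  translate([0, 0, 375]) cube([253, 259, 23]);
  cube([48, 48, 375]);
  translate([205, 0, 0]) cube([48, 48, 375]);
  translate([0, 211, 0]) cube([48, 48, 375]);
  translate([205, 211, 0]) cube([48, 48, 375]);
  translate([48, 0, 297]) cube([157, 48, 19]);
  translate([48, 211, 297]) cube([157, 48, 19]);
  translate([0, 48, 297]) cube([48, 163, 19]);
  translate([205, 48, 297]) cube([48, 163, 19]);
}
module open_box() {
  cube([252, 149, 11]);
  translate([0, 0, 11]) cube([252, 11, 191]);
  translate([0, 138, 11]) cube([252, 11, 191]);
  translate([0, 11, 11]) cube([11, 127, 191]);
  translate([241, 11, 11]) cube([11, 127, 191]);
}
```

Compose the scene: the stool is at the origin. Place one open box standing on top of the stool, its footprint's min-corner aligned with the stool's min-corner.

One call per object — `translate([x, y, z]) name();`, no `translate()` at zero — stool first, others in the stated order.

stool();
translate([0, 0, 398]) open_box();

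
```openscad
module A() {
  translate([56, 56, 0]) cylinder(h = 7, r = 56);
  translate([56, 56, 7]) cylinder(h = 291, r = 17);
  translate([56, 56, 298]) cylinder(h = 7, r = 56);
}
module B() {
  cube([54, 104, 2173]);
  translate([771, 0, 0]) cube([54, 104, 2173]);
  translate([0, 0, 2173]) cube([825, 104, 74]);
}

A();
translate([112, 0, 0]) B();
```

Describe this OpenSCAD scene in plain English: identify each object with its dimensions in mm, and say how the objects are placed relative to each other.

A is a spool: two coaxial disc flanges of radius 56 mm and thickness 7 mm, joined by a core cylinder of radius 17 mm and height 291 mm. The lower flange rests on z = 0 and the three cylinders share a vertical axis.

B is a door frame. The clear opening is 717 mm wide and 2173 mm high. Two 54 mm wide jambs, 104 mm deep, stand either side of the opening from the floor to the top of the opening. A 74 mm thick head sits across the top of both jambs, spanning the full outside width of the frame.

The door frame is against the spool's +x side, with their −y faces flush.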